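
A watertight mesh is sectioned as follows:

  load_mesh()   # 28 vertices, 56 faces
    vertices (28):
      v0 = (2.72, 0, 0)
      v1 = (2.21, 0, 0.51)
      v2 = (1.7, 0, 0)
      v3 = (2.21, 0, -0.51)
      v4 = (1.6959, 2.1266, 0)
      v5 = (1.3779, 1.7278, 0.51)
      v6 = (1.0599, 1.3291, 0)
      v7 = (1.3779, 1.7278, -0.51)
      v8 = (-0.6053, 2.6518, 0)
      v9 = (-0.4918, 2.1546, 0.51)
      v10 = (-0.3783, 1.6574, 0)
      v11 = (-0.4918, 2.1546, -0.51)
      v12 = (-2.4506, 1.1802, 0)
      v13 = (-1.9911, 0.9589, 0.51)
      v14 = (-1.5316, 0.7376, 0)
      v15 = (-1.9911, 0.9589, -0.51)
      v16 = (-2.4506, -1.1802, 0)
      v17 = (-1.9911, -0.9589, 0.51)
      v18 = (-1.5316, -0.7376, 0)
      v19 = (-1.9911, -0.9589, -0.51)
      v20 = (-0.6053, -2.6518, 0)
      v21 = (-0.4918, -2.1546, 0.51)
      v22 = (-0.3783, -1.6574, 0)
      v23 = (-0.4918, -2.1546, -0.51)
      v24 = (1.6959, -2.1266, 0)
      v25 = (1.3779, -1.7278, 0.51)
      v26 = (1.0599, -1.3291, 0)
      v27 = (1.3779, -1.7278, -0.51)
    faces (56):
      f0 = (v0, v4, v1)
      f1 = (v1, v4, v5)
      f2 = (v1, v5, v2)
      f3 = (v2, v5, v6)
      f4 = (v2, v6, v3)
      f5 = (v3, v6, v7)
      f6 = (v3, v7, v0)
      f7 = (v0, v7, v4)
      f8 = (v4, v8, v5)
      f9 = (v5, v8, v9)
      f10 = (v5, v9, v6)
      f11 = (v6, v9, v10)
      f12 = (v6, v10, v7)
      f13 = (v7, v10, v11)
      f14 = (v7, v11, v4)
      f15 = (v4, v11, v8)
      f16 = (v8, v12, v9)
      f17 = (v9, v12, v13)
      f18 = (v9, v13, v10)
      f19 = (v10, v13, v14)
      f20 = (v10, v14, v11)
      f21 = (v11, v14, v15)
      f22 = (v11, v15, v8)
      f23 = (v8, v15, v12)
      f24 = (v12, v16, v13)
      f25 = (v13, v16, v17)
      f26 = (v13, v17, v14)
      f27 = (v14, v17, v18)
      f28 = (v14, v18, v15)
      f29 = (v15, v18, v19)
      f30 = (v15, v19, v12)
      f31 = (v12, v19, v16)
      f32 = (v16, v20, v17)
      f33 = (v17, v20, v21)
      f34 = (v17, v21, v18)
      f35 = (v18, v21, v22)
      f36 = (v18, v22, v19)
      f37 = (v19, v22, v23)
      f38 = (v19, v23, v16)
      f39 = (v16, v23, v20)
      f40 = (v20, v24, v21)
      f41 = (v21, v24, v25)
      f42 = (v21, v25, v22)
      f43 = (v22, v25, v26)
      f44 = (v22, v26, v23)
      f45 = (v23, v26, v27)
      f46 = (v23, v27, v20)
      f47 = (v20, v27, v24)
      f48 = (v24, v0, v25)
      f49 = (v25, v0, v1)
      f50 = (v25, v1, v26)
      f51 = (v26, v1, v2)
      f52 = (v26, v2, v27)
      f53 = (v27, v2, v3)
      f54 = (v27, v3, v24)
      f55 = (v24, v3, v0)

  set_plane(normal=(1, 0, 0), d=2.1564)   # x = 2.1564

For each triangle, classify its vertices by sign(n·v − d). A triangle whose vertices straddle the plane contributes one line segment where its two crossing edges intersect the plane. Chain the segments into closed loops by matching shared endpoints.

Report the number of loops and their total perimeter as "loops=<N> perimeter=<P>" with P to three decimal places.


loops=1 perimeter=5.196

Straddling triangles (14 of 56):
  (v0,v4,v1) [+-+] → (2.1564, 1.17035, 0)–(2.1564, 0.221719, 0.456827)  len=1.0529
  (v1,v4,v5) [+--] → (2.1564, 0.221719, 0.456827)–(2.1564, 0.111297, 0.51)  len=0.1226
  (v1,v5,v2) [+--] → (2.1564, 0.111297, 0.51)–(2.1564, 0, 0.4564)  len=0.1235
  (v2,v6,v3) [--+] → (2.1564, 0.0619422, -0.486232)–(2.1564, 0, -0.4564)  len=0.0688
  (v3,v6,v7) [+--] → (2.1564, 0.0619422, -0.486232)–(2.1564, 0.111297, -0.51)  len=0.0548
  (v3,v7,v0) [+-+] → (2.1564, 0.111297, -0.51)–(2.1564, 0.72557, -0.214169)  len=0.6818
  (v0,v7,v4) [+--] → (2.1564, 0.72557, -0.214169)–(2.1564, 1.17035, 0)  len=0.4937
  (v24,v0,v25) [-+-] → (2.1564, -1.17035, 0)–(2.1564, -0.72557, 0.214169)  len=0.4937
  (v25,v0,v1) [-++] → (2.1564, -0.72557, 0.214169)–(2.1564, -0.111297, 0.51)  len=0.6818
  (v25,v1,v26) [-+-] → (2.1564, -0.111297, 0.51)–(2.1564, -0.0619422, 0.486232)  len=0.0548
  (v26,v1,v2) [-+-] → (2.1564, -0.0619422, 0.486232)–(2.1564, 0, 0.4564)  len=0.0688
  (v27,v2,v3) [--+] → (2.1564, 0, -0.4564)–(2.1564, -0.111297, -0.51)  len=0.1235
  (v27,v3,v24) [-+-] → (2.1564, -0.111297, -0.51)–(2.1564, -0.221719, -0.456827)  len=0.1226
  (v24,v3,v0) [-++] → (2.1564, -0.221719, -0.456827)–(2.1564, -1.17035, 0)  len=1.0529

Chained into 1 loop(s):
  loop 1: 14 segments, perimeter = 5.1959
Total perimeter = 5.196


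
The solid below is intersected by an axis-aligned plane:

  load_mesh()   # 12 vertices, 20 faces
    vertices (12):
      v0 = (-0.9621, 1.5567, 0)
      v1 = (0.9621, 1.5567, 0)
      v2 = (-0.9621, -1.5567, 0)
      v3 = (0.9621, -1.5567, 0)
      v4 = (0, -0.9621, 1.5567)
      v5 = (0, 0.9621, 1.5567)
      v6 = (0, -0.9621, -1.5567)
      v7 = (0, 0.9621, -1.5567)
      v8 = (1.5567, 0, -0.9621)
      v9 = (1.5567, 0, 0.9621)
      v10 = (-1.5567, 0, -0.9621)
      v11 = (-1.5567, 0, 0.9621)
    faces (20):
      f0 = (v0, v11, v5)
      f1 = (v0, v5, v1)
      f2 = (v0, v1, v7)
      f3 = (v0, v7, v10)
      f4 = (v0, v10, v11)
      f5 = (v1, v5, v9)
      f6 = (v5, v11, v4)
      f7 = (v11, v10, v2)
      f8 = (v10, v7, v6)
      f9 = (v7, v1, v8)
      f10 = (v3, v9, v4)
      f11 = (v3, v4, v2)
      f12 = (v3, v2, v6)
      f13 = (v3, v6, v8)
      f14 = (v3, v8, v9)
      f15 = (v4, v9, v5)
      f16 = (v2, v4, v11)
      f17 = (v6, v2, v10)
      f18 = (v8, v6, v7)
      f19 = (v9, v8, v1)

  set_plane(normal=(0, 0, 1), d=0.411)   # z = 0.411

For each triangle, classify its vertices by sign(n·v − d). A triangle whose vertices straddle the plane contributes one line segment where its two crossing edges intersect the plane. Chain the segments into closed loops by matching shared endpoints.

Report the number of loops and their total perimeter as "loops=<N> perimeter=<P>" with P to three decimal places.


loops=1 perimeter=9.524

Straddling triangles (10 of 20):
  (v0,v11,v5) [-++] → (-1.21611, 0.891693, 0.411)–(-0.708086, 1.39971, 0.411)  len=0.7185
  (v0,v5,v1) [-+-] → (-0.708086, 1.39971, 0.411)–(0.708086, 1.39971, 0.411)  len=1.4162
  (v0,v10,v11) [--+] → (-1.5567, 0, 0.411)–(-1.21611, 0.891693, 0.411)  len=0.9545
  (v1,v5,v9) [-++] → (0.708086, 1.39971, 0.411)–(1.21611, 0.891693, 0.411)  len=0.7185
  (v11,v10,v2) [+--] → (-1.5567, 0, 0.411)–(-1.21611, -0.891693, 0.411)  len=0.9545
  (v3,v9,v4) [-++] → (1.21611, -0.891693, 0.411)–(0.708086, -1.39971, 0.411)  len=0.7185
  (v3,v4,v2) [-+-] → (0.708086, -1.39971, 0.411)–(-0.708086, -1.39971, 0.411)  len=1.4162
  (v3,v8,v9) [--+] → (1.5567, 0, 0.411)–(1.21611, -0.891693, 0.411)  len=0.9545
  (v2,v4,v11) [-++] → (-0.708086, -1.39971, 0.411)–(-1.21611, -0.891693, 0.411)  len=0.7185
  (v9,v8,v1) [+--] → (1.5567, 0, 0.411)–(1.21611, 0.891693, 0.411)  len=0.9545

Chained into 1 loop(s):
  loop 1: 10 segments, perimeter = 9.5242
Total perimeter = 9.524


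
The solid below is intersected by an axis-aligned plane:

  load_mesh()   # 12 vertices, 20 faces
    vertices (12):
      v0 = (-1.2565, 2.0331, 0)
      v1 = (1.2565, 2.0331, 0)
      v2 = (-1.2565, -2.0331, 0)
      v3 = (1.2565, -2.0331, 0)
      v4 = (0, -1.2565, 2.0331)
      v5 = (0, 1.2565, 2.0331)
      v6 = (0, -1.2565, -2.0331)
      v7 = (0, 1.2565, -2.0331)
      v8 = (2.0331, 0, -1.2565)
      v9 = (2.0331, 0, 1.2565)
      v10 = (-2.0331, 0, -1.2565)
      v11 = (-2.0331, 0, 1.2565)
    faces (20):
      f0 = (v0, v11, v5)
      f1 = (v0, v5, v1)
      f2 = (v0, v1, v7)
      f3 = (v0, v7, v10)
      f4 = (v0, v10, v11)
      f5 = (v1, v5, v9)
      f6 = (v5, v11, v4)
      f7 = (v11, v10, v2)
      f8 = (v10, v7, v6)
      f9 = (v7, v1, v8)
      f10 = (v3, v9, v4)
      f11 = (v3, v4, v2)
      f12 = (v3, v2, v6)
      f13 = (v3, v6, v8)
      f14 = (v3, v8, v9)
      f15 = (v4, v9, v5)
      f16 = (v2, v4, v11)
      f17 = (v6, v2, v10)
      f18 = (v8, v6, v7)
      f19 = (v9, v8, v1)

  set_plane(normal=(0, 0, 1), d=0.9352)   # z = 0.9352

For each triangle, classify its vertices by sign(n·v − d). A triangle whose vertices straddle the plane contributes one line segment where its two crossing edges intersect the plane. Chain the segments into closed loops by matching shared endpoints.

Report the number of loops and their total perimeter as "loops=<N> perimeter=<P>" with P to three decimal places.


Straddling triangles (10 of 20):
  (v0,v11,v5) [-++] → (-1.83452, 0.519885, 0.9352)–(-0.678526, 1.67587, 0.9352)  len=1.6348
  (v0,v5,v1) [-+-] → (-0.678526, 1.67587, 0.9352)–(0.678526, 1.67587, 0.9352)  len=1.3571
  (v0,v10,v11) [--+] → (-2.0331, 0, 0.9352)–(-1.83452, 0.519885, 0.9352)  len=0.5565
  (v1,v5,v9) [-++] → (0.678526, 1.67587, 0.9352)–(1.83452, 0.519885, 0.9352)  len=1.6348
  (v11,v10,v2) [+--] → (-2.0331, 0, 0.9352)–(-1.83452, -0.519885, 0.9352)  len=0.5565
  (v3,v9,v4) [-++] → (1.83452, -0.519885, 0.9352)–(0.678526, -1.67587, 0.9352)  len=1.6348
  (v3,v4,v2) [-+-] → (0.678526, -1.67587, 0.9352)–(-0.678526, -1.67587, 0.9352)  len=1.3571
  (v3,v8,v9) [--+] → (2.0331, 0, 0.9352)–(1.83452, -0.519885, 0.9352)  len=0.5565
  (v2,v4,v11) [-++] → (-0.678526, -1.67587, 0.9352)–(-1.83452, -0.519885, 0.9352)  len=1.6348
  (v9,v8,v1) [+--] → (2.0331, 0, 0.9352)–(1.83452, 0.519885, 0.9352)  len=0.5565

Chained into 1 loop(s):
  loop 1: 10 segments, perimeter = 11.4795
Total perimeter = 11.479

loops=1 perimeter=11.479


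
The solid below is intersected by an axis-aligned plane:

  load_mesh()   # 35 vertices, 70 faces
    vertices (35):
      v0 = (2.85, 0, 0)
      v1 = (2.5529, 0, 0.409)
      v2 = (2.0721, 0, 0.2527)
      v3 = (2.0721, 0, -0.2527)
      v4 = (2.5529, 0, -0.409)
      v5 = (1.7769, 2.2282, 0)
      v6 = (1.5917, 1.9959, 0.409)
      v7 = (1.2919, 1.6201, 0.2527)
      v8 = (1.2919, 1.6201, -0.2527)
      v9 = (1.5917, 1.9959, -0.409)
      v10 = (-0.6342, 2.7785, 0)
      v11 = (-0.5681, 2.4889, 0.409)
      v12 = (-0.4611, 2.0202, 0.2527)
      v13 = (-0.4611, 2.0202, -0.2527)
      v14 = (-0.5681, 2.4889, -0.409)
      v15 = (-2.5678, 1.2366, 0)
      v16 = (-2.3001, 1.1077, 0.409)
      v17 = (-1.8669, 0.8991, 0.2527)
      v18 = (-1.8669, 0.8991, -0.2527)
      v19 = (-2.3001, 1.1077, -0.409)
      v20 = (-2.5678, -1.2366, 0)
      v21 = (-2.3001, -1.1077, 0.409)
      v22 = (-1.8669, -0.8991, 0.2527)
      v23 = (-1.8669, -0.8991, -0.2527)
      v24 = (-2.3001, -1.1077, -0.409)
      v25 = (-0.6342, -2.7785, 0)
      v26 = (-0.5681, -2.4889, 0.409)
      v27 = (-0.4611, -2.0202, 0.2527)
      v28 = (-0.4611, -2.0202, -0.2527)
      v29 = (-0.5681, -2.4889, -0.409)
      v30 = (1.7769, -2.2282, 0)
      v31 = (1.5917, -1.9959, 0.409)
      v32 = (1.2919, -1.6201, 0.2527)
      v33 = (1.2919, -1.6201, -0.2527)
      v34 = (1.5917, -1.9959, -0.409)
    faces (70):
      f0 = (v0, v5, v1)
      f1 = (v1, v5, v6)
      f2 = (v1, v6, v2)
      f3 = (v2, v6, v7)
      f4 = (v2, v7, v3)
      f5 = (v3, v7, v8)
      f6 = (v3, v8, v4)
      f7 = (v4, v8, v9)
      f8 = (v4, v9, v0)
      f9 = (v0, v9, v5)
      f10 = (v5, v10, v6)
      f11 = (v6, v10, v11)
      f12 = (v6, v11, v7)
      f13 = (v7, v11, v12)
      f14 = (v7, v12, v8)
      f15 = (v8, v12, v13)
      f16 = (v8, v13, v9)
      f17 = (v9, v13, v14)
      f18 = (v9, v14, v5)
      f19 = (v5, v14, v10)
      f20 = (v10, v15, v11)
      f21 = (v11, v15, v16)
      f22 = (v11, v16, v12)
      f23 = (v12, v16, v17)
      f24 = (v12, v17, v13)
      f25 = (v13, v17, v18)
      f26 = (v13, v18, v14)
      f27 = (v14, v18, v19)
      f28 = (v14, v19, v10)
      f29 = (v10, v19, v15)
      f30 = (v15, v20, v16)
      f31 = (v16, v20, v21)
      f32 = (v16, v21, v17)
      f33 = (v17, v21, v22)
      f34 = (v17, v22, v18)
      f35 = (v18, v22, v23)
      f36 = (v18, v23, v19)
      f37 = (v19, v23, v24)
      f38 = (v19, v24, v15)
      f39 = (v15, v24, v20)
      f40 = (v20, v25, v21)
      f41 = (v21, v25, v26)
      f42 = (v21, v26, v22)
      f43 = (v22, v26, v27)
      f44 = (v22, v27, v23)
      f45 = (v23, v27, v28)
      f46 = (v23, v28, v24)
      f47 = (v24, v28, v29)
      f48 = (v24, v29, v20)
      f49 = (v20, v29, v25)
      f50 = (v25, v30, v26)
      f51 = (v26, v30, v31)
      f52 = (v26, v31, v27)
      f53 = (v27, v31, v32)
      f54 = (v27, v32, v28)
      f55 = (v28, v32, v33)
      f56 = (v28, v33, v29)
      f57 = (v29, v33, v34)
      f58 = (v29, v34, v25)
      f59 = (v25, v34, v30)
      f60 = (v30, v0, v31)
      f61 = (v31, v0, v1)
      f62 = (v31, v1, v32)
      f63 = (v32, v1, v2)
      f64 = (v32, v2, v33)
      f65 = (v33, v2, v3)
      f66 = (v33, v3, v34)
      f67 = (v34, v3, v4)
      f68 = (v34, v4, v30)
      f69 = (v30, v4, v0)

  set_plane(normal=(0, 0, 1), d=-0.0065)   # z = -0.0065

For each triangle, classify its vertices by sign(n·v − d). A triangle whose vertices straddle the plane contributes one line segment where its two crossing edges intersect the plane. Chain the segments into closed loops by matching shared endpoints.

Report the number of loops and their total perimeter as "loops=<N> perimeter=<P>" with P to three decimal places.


loops=2 perimeter=29.870

Straddling triangles (28 of 70):
  (v2,v7,v3) [++-] → (1.69203, 0.789214, -0.0065)–(2.0721, 0, -0.0065)  len=0.8760
  (v3,v7,v8) [-+-] → (1.69203, 0.789214, -0.0065)–(1.2919, 1.6201, -0.0065)  len=0.9222
  (v4,v9,v0) [--+] → (2.83, 0.0317197, -0.0065)–(2.84528, 0, -0.0065)  len=0.0352
  (v0,v9,v5) [+-+] → (2.83, 0.0317197, -0.0065)–(1.77396, 2.22451, -0.0065)  len=2.4338
  (v7,v12,v8) [++-] → (0.437946, 1.815, -0.0065)–(1.2919, 1.6201, -0.0065)  len=0.8759
  (v8,v12,v13) [-+-] → (0.437946, 1.815, -0.0065)–(-0.4611, 2.0202, -0.0065)  len=0.9222
  (v9,v14,v5) [--+] → (1.73963, 2.23234, -0.0065)–(1.77396, 2.22451, -0.0065)  len=0.0352
  (v5,v14,v10) [+-+] → (1.73963, 2.23234, -0.0065)–(-0.63315, 2.7739, -0.0065)  len=2.4338
  (v12,v17,v13) [++-] → (-1.14592, 1.47407, -0.0065)–(-0.4611, 2.0202, -0.0065)  len=0.8759
  (v13,v17,v18) [-+-] → (-1.14592, 1.47407, -0.0065)–(-1.8669, 0.8991, -0.0065)  len=0.9222
  (v14,v19,v10) [--+] → (-0.660675, 2.75195, -0.0065)–(-0.63315, 2.7739, -0.0065)  len=0.0352
  (v10,v19,v15) [+-+] → (-0.660675, 2.75195, -0.0065)–(-2.56355, 1.23455, -0.0065)  len=2.4338
  (v17,v22,v18) [++-] → (-1.8669, 0.0231268, -0.0065)–(-1.8669, 0.8991, -0.0065)  len=0.8760
  (v18,v22,v23) [-+-] → (-1.8669, 0.0231268, -0.0065)–(-1.8669, -0.8991, -0.0065)  len=0.9222
  (v19,v24,v15) [--+] → (-2.56355, 1.19934, -0.0065)–(-2.56355, 1.23455, -0.0065)  len=0.0352
  (v15,v24,v20) [+-+] → (-2.56355, 1.19934, -0.0065)–(-2.56355, -1.23455, -0.0065)  len=2.4339
  (v22,v27,v23) [++-] → (-1.18208, -1.44523, -0.0065)–(-1.8669, -0.8991, -0.0065)  len=0.8759
  (v23,v27,v28) [-+-] → (-1.18208, -1.44523, -0.0065)–(-0.4611, -2.0202, -0.0065)  len=0.9222
  (v24,v29,v20) [--+] → (-2.53602, -1.2565, -0.0065)–(-2.56355, -1.23455, -0.0065)  len=0.0352
  (v20,v29,v25) [+-+] → (-2.53602, -1.2565, -0.0065)–(-0.63315, -2.7739, -0.0065)  len=2.4338
  (v27,v32,v28) [++-] → (0.392854, -1.8253, -0.0065)–(-0.4611, -2.0202, -0.0065)  len=0.8759
  (v28,v32,v33) [-+-] → (0.392854, -1.8253, -0.0065)–(1.2919, -1.6201, -0.0065)  len=0.9222
  (v29,v34,v25) [--+] → (-0.598825, -2.76606, -0.0065)–(-0.63315, -2.7739, -0.0065)  len=0.0352
  (v25,v34,v30) [+-+] → (-0.598825, -2.76606, -0.0065)–(1.77396, -2.22451, -0.0065)  len=2.4338
  (v32,v2,v33) [++-] → (1.67197, -0.830886, -0.0065)–(1.2919, -1.6201, -0.0065)  len=0.8760
  (v33,v2,v3) [-+-] → (1.67197, -0.830886, -0.0065)–(2.0721, 0, -0.0065)  len=0.9222
  (v34,v4,v30) [--+] → (1.78923, -2.19279, -0.0065)–(1.77396, -2.22451, -0.0065)  len=0.0352
  (v30,v4,v0) [+-+] → (1.78923, -2.19279, -0.0065)–(2.84528, 0, -0.0065)  len=2.4338

Chained into 2 loop(s):
  loop 1: 14 segments, perimeter = 12.5869
  loop 2: 14 segments, perimeter = 17.2832
Total perimeter = 29.870


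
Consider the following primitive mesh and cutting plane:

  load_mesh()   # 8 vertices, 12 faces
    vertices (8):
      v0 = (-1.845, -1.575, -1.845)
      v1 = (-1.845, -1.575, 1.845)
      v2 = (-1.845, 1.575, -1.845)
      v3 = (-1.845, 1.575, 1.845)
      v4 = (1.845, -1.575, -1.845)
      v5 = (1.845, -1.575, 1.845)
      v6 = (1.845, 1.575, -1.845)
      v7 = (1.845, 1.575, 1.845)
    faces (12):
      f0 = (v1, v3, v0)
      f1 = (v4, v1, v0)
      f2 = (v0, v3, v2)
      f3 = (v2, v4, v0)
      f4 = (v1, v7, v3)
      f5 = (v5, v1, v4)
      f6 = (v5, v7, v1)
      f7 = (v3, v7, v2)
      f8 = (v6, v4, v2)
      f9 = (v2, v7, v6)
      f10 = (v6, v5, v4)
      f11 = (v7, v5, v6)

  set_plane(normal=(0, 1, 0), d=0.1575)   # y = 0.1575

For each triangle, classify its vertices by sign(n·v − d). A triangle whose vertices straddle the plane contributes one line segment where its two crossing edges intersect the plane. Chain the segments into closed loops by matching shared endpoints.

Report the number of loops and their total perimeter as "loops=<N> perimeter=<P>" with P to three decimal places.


loops=1 perimeter=14.760

Straddling triangles (8 of 12):
  (v1,v3,v0) [-+-] → (-1.845, 0.1575, 1.845)–(-1.845, 0.1575, 0.1845)  len=1.6605
  (v0,v3,v2) [-++] → (-1.845, 0.1575, 0.1845)–(-1.845, 0.1575, -1.845)  len=2.0295
  (v2,v4,v0) [+--] → (-0.1845, 0.1575, -1.845)–(-1.845, 0.1575, -1.845)  len=1.6605
  (v1,v7,v3) [-++] → (0.1845, 0.1575, 1.845)–(-1.845, 0.1575, 1.845)  len=2.0295
  (v5,v7,v1) [-+-] → (1.845, 0.1575, 1.845)–(0.1845, 0.1575, 1.845)  len=1.6605
  (v6,v4,v2) [+-+] → (1.845, 0.1575, -1.845)–(-0.1845, 0.1575, -1.845)  len=2.0295
  (v6,v5,v4) [+--] → (1.845, 0.1575, -0.1845)–(1.845, 0.1575, -1.845)  len=1.6605
  (v7,v5,v6) [+-+] → (1.845, 0.1575, 1.845)–(1.845, 0.1575, -0.1845)  len=2.0295

Chained into 1 loop(s):
  loop 1: 8 segments, perimeter = 14.7600
Total perimeter = 14.760


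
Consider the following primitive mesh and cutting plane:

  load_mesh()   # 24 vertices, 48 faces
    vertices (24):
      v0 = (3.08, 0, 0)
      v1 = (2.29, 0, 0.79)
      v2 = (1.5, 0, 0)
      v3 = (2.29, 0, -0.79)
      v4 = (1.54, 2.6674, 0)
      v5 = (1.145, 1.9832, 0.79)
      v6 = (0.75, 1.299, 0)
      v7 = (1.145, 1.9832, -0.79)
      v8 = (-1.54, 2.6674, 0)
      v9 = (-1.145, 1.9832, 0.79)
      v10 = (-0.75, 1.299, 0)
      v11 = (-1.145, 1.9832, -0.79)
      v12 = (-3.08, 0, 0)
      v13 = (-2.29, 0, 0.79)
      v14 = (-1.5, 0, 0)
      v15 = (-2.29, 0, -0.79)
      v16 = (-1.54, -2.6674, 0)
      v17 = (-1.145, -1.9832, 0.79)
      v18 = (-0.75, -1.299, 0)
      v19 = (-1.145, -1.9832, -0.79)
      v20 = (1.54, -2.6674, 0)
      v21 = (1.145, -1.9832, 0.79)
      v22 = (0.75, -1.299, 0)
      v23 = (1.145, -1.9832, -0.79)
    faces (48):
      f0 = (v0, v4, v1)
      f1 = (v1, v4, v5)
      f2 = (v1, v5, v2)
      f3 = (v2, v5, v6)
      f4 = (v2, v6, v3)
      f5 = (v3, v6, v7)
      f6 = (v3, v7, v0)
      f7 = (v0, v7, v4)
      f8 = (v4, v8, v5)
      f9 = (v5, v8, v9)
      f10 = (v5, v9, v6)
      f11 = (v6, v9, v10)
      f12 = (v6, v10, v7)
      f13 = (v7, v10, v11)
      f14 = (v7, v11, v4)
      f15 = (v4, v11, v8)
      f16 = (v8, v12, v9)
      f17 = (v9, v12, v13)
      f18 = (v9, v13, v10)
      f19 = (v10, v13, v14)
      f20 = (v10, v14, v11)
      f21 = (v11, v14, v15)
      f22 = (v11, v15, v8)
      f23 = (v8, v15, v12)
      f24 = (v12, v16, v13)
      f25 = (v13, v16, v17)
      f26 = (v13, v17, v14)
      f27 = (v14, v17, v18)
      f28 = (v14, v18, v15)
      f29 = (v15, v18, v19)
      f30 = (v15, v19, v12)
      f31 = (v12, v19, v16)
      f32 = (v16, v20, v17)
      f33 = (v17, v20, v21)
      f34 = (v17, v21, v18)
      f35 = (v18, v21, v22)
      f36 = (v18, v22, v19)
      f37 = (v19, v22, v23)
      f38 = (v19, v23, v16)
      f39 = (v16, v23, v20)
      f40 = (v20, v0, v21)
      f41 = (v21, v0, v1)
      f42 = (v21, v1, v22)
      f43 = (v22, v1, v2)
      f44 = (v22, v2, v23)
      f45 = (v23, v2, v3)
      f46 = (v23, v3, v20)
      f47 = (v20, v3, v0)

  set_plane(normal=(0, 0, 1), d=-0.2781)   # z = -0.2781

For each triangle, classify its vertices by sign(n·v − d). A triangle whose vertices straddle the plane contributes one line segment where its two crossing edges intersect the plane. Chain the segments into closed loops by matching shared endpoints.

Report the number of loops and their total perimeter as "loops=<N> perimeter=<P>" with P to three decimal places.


Straddling triangles (24 of 48):
  (v2,v6,v3) [++-] → (1.29212, 0.841719, -0.2781)–(1.7781, 0, -0.2781)  len=0.9719
  (v3,v6,v7) [-+-] → (1.29212, 0.841719, -0.2781)–(0.88905, 1.53986, -0.2781)  len=0.8061
  (v3,v7,v0) [--+] → (2.39883, 0.698137, -0.2781)–(2.8019, 0, -0.2781)  len=0.8061
  (v0,v7,v4) [+-+] → (2.39883, 0.698137, -0.2781)–(1.40095, 2.42654, -0.2781)  len=1.9958
  (v6,v10,v7) [++-] → (-0.082912, 1.53986, -0.2781)–(0.88905, 1.53986, -0.2781)  len=0.9720
  (v7,v10,v11) [-+-] → (-0.082912, 1.53986, -0.2781)–(-0.88905, 1.53986, -0.2781)  len=0.8061
  (v7,v11,v4) [--+] → (0.594812, 2.42654, -0.2781)–(1.40095, 2.42654, -0.2781)  len=0.8061
  (v4,v11,v8) [+-+] → (0.594812, 2.42654, -0.2781)–(-1.40095, 2.42654, -0.2781)  len=1.9958
  (v10,v14,v11) [++-] → (-1.37503, 0.698137, -0.2781)–(-0.88905, 1.53986, -0.2781)  len=0.9719
  (v11,v14,v15) [-+-] → (-1.37503, 0.698137, -0.2781)–(-1.7781, 0, -0.2781)  len=0.8061
  (v11,v15,v8) [--+] → (-1.80402, 1.72841, -0.2781)–(-1.40095, 2.42654, -0.2781)  len=0.8061
  (v8,v15,v12) [+-+] → (-1.80402, 1.72841, -0.2781)–(-2.8019, 0, -0.2781)  len=1.9958
  (v14,v18,v15) [++-] → (-1.29212, -0.841719, -0.2781)–(-1.7781, 0, -0.2781)  len=0.9719
  (v15,v18,v19) [-+-] → (-1.29212, -0.841719, -0.2781)–(-0.88905, -1.53986, -0.2781)  len=0.8061
  (v15,v19,v12) [--+] → (-2.39883, -0.698137, -0.2781)–(-2.8019, 0, -0.2781)  len=0.8061
  (v12,v19,v16) [+-+] → (-2.39883, -0.698137, -0.2781)–(-1.40095, -2.42654, -0.2781)  len=1.9958
  (v18,v22,v19) [++-] → (0.082912, -1.53986, -0.2781)–(-0.88905, -1.53986, -0.2781)  len=0.9720
  (v19,v22,v23) [-+-] → (0.082912, -1.53986, -0.2781)–(0.88905, -1.53986, -0.2781)  len=0.8061
  (v19,v23,v16) [--+] → (-0.594812, -2.42654, -0.2781)–(-1.40095, -2.42654, -0.2781)  len=0.8061
  (v16,v23,v20) [+-+] → (-0.594812, -2.42654, -0.2781)–(1.40095, -2.42654, -0.2781)  len=1.9958
  (v22,v2,v23) [++-] → (1.37503, -0.698137, -0.2781)–(0.88905, -1.53986, -0.2781)  len=0.9719
  (v23,v2,v3) [-+-] → (1.37503, -0.698137, -0.2781)–(1.7781, 0, -0.2781)  len=0.8061
  (v23,v3,v20) [--+] → (1.80402, -1.72841, -0.2781)–(1.40095, -2.42654, -0.2781)  len=0.8061
  (v20,v3,v0) [+-+] → (1.80402, -1.72841, -0.2781)–(2.8019, 0, -0.2781)  len=1.9958

Chained into 2 loop(s):
  loop 1: 12 segments, perimeter = 10.6685
  loop 2: 12 segments, perimeter = 16.8115
Total perimeter = 27.480

loops=2 perimeter=27.480


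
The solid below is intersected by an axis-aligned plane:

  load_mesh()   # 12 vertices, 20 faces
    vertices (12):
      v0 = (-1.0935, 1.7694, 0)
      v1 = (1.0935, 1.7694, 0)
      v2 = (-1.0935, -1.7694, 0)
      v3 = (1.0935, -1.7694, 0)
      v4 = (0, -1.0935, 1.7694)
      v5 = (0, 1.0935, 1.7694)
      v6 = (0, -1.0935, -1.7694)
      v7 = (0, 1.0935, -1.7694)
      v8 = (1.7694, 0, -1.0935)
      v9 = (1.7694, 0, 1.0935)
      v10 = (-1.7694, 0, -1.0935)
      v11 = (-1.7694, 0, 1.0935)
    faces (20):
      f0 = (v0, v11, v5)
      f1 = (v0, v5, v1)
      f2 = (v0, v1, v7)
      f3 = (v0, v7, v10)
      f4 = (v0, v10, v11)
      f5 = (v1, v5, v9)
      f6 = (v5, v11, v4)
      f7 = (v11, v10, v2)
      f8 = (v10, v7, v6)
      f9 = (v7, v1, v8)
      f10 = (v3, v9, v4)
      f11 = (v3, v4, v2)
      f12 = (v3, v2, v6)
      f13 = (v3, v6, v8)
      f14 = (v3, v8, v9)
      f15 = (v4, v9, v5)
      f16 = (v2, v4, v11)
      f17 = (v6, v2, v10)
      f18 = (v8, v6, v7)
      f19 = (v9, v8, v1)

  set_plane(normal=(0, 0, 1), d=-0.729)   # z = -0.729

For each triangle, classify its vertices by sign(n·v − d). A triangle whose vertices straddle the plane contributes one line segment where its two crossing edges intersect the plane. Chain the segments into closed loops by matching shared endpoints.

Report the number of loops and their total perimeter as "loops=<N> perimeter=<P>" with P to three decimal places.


loops=1 perimeter=10.195

Straddling triangles (10 of 20):
  (v0,v1,v7) [++-] → (0.642974, 1.49093, -0.729)–(-0.642974, 1.49093, -0.729)  len=1.2859
  (v0,v7,v10) [+--] → (-0.642974, 1.49093, -0.729)–(-1.5441, 0.5898, -0.729)  len=1.2744
  (v0,v10,v11) [+-+] → (-1.5441, 0.5898, -0.729)–(-1.7694, 0, -0.729)  len=0.6314
  (v11,v10,v2) [+-+] → (-1.7694, 0, -0.729)–(-1.5441, -0.5898, -0.729)  len=0.6314
  (v7,v1,v8) [-+-] → (0.642974, 1.49093, -0.729)–(1.5441, 0.5898, -0.729)  len=1.2744
  (v3,v2,v6) [++-] → (-0.642974, -1.49093, -0.729)–(0.642974, -1.49093, -0.729)  len=1.2859
  (v3,v6,v8) [+--] → (0.642974, -1.49093, -0.729)–(1.5441, -0.5898, -0.729)  len=1.2744
  (v3,v8,v9) [+-+] → (1.5441, -0.5898, -0.729)–(1.7694, 0, -0.729)  len=0.6314
  (v6,v2,v10) [-+-] → (-0.642974, -1.49093, -0.729)–(-1.5441, -0.5898, -0.729)  len=1.2744
  (v9,v8,v1) [+-+] → (1.7694, 0, -0.729)–(1.5441, 0.5898, -0.729)  len=0.6314

Chained into 1 loop(s):
  loop 1: 10 segments, perimeter = 10.1949
Total perimeter = 10.195


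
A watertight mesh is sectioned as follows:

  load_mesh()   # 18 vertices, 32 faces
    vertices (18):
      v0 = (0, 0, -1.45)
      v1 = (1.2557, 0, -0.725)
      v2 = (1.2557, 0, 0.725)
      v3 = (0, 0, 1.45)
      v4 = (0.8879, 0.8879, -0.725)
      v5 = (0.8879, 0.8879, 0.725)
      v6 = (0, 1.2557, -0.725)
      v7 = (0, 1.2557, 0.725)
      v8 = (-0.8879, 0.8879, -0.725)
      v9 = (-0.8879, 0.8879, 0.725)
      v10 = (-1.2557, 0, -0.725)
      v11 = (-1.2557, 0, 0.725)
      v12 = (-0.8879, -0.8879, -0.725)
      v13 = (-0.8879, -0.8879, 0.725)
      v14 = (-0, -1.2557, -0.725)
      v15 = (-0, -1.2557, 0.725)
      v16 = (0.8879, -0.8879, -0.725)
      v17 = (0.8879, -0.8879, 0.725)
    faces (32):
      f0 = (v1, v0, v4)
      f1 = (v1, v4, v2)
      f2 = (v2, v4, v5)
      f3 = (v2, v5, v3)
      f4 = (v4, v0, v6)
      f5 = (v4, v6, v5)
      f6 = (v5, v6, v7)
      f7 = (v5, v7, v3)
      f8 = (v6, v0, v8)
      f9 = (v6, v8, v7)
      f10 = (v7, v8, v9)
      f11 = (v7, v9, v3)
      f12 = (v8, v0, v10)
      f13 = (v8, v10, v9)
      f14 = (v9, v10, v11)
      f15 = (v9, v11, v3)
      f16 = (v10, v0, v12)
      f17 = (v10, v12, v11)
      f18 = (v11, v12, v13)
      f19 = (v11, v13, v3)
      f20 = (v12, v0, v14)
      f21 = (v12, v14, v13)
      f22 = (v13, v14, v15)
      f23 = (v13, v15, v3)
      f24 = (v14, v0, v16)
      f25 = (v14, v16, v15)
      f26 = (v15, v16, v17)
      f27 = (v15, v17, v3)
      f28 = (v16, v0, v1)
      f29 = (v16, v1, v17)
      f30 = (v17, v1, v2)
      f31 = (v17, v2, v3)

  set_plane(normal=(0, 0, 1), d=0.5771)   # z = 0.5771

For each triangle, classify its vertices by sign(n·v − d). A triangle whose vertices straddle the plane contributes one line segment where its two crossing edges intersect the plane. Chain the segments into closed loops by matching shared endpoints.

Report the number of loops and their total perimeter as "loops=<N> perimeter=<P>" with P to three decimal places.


loops=1 perimeter=7.689

Straddling triangles (16 of 32):
  (v1,v4,v2) [--+] → (1.21818, 0.0905658, 0.5771)–(1.2557, 0, 0.5771)  len=0.0980
  (v2,v4,v5) [+-+] → (1.21818, 0.0905658, 0.5771)–(0.8879, 0.8879, 0.5771)  len=0.8630
  (v4,v6,v5) [--+] → (0.797334, 0.925416, 0.5771)–(0.8879, 0.8879, 0.5771)  len=0.0980
  (v5,v6,v7) [+-+] → (0.797334, 0.925416, 0.5771)–(0, 1.2557, 0.5771)  len=0.8630
  (v6,v8,v7) [--+] → (-0.0905658, 1.21818, 0.5771)–(0, 1.2557, 0.5771)  len=0.0980
  (v7,v8,v9) [+-+] → (-0.0905658, 1.21818, 0.5771)–(-0.8879, 0.8879, 0.5771)  len=0.8630
  (v8,v10,v9) [--+] → (-0.925416, 0.797334, 0.5771)–(-0.8879, 0.8879, 0.5771)  len=0.0980
  (v9,v10,v11) [+-+] → (-0.925416, 0.797334, 0.5771)–(-1.2557, 0, 0.5771)  len=0.8630
  (v10,v12,v11) [--+] → (-1.21818, -0.0905658, 0.5771)–(-1.2557, 0, 0.5771)  len=0.0980
  (v11,v12,v13) [+-+] → (-1.21818, -0.0905658, 0.5771)–(-0.8879, -0.8879, 0.5771)  len=0.8630
  (v12,v14,v13) [--+] → (-0.797334, -0.925416, 0.5771)–(-0.8879, -0.8879, 0.5771)  len=0.0980
  (v13,v14,v15) [+-+] → (-0.797334, -0.925416, 0.5771)–(0, -1.2557, 0.5771)  len=0.8630
  (v14,v16,v15) [--+] → (0.0905658, -1.21818, 0.5771)–(0, -1.2557, 0.5771)  len=0.0980
  (v15,v16,v17) [+-+] → (0.0905658, -1.21818, 0.5771)–(0.8879, -0.8879, 0.5771)  len=0.8630
  (v16,v1,v17) [--+] → (0.925416, -0.797334, 0.5771)–(0.8879, -0.8879, 0.5771)  len=0.0980
  (v17,v1,v2) [+-+] → (0.925416, -0.797334, 0.5771)–(1.2557, 0, 0.5771)  len=0.8630

Chained into 1 loop(s):
  loop 1: 16 segments, perimeter = 7.6885
Total perimeter = 7.689


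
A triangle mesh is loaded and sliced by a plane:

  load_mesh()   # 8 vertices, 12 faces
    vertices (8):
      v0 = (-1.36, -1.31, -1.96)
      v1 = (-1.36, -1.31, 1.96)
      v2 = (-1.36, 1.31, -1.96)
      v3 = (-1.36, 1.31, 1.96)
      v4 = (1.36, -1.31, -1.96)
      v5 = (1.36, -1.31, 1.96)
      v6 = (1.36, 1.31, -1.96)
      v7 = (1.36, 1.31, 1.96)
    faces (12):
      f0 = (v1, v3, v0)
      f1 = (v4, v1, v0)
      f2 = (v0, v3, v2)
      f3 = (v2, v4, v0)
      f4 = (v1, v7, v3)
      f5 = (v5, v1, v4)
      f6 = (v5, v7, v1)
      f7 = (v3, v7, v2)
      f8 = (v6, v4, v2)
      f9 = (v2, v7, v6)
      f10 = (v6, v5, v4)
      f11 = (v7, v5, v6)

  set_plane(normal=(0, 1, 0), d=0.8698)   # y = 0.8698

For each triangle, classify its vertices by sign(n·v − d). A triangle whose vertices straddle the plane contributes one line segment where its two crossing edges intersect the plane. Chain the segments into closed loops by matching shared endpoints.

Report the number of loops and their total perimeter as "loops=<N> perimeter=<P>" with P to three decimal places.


Straddling triangles (8 of 12):
  (v1,v3,v0) [-+-] → (-1.36, 0.8698, 1.96)–(-1.36, 0.8698, 1.30138)  len=0.6586
  (v0,v3,v2) [-++] → (-1.36, 0.8698, 1.30138)–(-1.36, 0.8698, -1.96)  len=3.2614
  (v2,v4,v0) [+--] → (-0.902998, 0.8698, -1.96)–(-1.36, 0.8698, -1.96)  len=0.4570
  (v1,v7,v3) [-++] → (0.902998, 0.8698, 1.96)–(-1.36, 0.8698, 1.96)  len=2.2630
  (v5,v7,v1) [-+-] → (1.36, 0.8698, 1.96)–(0.902998, 0.8698, 1.96)  len=0.4570
  (v6,v4,v2) [+-+] → (1.36, 0.8698, -1.96)–(-0.902998, 0.8698, -1.96)  len=2.2630
  (v6,v5,v4) [+--] → (1.36, 0.8698, -1.30138)–(1.36, 0.8698, -1.96)  len=0.6586
  (v7,v5,v6) [+-+] → (1.36, 0.8698, 1.96)–(1.36, 0.8698, -1.30138)  len=3.2614

Chained into 1 loop(s):
  loop 1: 8 segments, perimeter = 13.2800
Total perimeter = 13.280

loops=1 perimeter=13.280


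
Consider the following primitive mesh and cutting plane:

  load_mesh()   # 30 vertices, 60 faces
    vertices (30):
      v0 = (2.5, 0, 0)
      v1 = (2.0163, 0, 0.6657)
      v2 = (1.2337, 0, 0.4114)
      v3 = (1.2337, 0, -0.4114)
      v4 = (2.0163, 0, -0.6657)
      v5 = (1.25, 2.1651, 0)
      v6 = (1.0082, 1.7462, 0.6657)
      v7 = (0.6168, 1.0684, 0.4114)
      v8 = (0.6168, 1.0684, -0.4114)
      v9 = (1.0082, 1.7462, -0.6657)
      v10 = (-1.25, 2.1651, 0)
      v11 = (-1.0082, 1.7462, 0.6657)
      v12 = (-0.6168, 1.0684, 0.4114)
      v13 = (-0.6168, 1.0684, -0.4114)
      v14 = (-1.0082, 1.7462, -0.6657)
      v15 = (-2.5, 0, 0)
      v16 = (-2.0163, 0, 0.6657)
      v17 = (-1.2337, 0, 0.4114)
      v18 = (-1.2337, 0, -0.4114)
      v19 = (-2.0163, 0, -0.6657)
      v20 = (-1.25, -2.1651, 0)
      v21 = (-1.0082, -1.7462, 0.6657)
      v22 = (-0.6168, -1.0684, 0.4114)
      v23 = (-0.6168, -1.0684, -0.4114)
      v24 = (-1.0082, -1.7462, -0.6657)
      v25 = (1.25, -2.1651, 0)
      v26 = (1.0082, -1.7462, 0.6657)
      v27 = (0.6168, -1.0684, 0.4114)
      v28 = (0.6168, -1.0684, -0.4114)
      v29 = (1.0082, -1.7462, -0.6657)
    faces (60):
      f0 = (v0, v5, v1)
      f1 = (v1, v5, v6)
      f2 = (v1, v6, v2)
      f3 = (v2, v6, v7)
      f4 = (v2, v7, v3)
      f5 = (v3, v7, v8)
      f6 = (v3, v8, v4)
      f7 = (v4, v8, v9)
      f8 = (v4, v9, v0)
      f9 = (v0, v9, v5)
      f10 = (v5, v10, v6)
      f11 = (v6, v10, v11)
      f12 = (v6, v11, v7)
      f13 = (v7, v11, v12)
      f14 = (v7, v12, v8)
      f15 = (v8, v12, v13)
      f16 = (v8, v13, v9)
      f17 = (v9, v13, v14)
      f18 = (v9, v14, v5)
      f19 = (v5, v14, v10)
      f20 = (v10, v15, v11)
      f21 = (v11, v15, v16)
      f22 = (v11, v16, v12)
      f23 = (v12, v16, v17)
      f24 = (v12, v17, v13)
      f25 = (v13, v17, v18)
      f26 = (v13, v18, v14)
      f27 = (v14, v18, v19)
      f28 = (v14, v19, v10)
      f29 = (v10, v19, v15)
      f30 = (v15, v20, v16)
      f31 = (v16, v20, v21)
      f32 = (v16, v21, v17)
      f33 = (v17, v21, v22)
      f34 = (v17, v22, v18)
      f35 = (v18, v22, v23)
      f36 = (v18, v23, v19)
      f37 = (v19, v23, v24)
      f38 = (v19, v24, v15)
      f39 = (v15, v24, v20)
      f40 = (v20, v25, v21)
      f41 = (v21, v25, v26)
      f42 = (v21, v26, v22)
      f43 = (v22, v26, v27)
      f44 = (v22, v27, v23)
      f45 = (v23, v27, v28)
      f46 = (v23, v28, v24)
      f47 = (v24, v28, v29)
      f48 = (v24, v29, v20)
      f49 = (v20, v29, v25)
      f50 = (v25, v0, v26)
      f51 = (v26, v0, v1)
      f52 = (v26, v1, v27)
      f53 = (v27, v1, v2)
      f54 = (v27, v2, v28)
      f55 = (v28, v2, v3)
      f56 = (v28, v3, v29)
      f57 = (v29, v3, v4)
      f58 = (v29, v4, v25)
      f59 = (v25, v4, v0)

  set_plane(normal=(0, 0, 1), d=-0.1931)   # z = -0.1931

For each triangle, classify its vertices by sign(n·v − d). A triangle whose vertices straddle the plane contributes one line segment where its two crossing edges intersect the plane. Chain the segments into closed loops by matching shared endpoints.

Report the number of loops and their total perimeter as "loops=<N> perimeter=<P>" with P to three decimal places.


loops=2 perimeter=21.560

Straddling triangles (24 of 60):
  (v2,v7,v3) [++-] → (1.07003, 0.283461, -0.1931)–(1.2337, 0, -0.1931)  len=0.3273
  (v3,v7,v8) [-+-] → (1.07003, 0.283461, -0.1931)–(0.6168, 1.0684, -0.1931)  len=0.9064
  (v4,v9,v0) [--+] → (2.06727, 0.506521, -0.1931)–(2.35969, 0, -0.1931)  len=0.5849
  (v0,v9,v5) [+-+] → (2.06727, 0.506521, -0.1931)–(1.17986, 2.04359, -0.1931)  len=1.7748
  (v7,v12,v8) [++-] → (0.289509, 1.0684, -0.1931)–(0.6168, 1.0684, -0.1931)  len=0.3273
  (v8,v12,v13) [-+-] → (0.289509, 1.0684, -0.1931)–(-0.6168, 1.0684, -0.1931)  len=0.9063
  (v9,v14,v5) [--+] → (0.594963, 2.04359, -0.1931)–(1.17986, 2.04359, -0.1931)  len=0.5849
  (v5,v14,v10) [+-+] → (0.594963, 2.04359, -0.1931)–(-1.17986, 2.04359, -0.1931)  len=1.7748
  (v12,v17,v13) [++-] → (-0.780472, 0.784939, -0.1931)–(-0.6168, 1.0684, -0.1931)  len=0.3273
  (v13,v17,v18) [-+-] → (-0.780472, 0.784939, -0.1931)–(-1.2337, 0, -0.1931)  len=0.9064
  (v14,v19,v10) [--+] → (-1.47228, 1.53707, -0.1931)–(-1.17986, 2.04359, -0.1931)  len=0.5849
  (v10,v19,v15) [+-+] → (-1.47228, 1.53707, -0.1931)–(-2.35969, 0, -0.1931)  len=1.7748
  (v17,v22,v18) [++-] → (-1.07003, -0.283461, -0.1931)–(-1.2337, 0, -0.1931)  len=0.3273
  (v18,v22,v23) [-+-] → (-1.07003, -0.283461, -0.1931)–(-0.6168, -1.0684, -0.1931)  len=0.9064
  (v19,v24,v15) [--+] → (-2.06727, -0.506521, -0.1931)–(-2.35969, 0, -0.1931)  len=0.5849
  (v15,v24,v20) [+-+] → (-2.06727, -0.506521, -0.1931)–(-1.17986, -2.04359, -0.1931)  len=1.7748
  (v22,v27,v23) [++-] → (-0.289509, -1.0684, -0.1931)–(-0.6168, -1.0684, -0.1931)  len=0.3273
  (v23,v27,v28) [-+-] → (-0.289509, -1.0684, -0.1931)–(0.6168, -1.0684, -0.1931)  len=0.9063
  (v24,v29,v20) [--+] → (-0.594963, -2.04359, -0.1931)–(-1.17986, -2.04359, -0.1931)  len=0.5849
  (v20,v29,v25) [+-+] → (-0.594963, -2.04359, -0.1931)–(1.17986, -2.04359, -0.1931)  len=1.7748
  (v27,v2,v28) [++-] → (0.780472, -0.784939, -0.1931)–(0.6168, -1.0684, -0.1931)  len=0.3273
  (v28,v2,v3) [-+-] → (0.780472, -0.784939, -0.1931)–(1.2337, 0, -0.1931)  len=0.9064
  (v29,v4,v25) [--+] → (1.47228, -1.53707, -0.1931)–(1.17986, -2.04359, -0.1931)  len=0.5849
  (v25,v4,v0) [+-+] → (1.47228, -1.53707, -0.1931)–(2.35969, 0, -0.1931)  len=1.7748

Chained into 2 loop(s):
  loop 1: 12 segments, perimeter = 7.4020
  loop 2: 12 segments, perimeter = 14.1583
Total perimeter = 21.560


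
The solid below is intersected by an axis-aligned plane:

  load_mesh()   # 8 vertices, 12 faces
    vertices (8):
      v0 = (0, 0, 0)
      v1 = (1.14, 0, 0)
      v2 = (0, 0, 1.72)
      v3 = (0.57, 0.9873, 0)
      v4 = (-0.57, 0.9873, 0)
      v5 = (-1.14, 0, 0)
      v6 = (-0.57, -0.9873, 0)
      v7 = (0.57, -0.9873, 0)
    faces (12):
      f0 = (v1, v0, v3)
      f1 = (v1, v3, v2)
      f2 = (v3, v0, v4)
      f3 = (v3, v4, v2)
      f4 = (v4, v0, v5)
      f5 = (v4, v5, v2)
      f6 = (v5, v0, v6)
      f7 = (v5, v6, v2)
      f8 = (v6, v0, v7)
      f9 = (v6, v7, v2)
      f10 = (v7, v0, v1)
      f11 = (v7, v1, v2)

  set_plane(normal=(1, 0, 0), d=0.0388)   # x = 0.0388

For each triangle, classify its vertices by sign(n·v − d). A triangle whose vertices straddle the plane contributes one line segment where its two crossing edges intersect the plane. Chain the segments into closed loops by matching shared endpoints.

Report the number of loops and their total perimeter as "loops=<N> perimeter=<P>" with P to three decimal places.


Straddling triangles (8 of 12):
  (v1,v0,v3) [+-+] → (0.0388, 0, 0)–(0.0388, 0.0672057, 0)  len=0.0672
  (v1,v3,v2) [++-] → (0.0388, 0.0672057, 1.60292)–(0.0388, 0, 1.66146)  len=0.0891
  (v3,v0,v4) [+--] → (0.0388, 0.0672057, 0)–(0.0388, 0.9873, 0)  len=0.9201
  (v3,v4,v2) [+--] → (0.0388, 0.9873, 0)–(0.0388, 0.0672057, 1.60292)  len=1.8482
  (v6,v0,v7) [--+] → (0.0388, -0.0672057, 0)–(0.0388, -0.9873, 0)  len=0.9201
  (v6,v7,v2) [-+-] → (0.0388, -0.9873, 0)–(0.0388, -0.0672057, 1.60292)  len=1.8482
  (v7,v0,v1) [+-+] → (0.0388, -0.0672057, 0)–(0.0388, 0, 0)  len=0.0672
  (v7,v1,v2) [++-] → (0.0388, 0, 1.66146)–(0.0388, -0.0672057, 1.60292)  len=0.0891

Chained into 1 loop(s):
  loop 1: 8 segments, perimeter = 5.8493
Total perimeter = 5.849

loops=1 perimeter=5.849


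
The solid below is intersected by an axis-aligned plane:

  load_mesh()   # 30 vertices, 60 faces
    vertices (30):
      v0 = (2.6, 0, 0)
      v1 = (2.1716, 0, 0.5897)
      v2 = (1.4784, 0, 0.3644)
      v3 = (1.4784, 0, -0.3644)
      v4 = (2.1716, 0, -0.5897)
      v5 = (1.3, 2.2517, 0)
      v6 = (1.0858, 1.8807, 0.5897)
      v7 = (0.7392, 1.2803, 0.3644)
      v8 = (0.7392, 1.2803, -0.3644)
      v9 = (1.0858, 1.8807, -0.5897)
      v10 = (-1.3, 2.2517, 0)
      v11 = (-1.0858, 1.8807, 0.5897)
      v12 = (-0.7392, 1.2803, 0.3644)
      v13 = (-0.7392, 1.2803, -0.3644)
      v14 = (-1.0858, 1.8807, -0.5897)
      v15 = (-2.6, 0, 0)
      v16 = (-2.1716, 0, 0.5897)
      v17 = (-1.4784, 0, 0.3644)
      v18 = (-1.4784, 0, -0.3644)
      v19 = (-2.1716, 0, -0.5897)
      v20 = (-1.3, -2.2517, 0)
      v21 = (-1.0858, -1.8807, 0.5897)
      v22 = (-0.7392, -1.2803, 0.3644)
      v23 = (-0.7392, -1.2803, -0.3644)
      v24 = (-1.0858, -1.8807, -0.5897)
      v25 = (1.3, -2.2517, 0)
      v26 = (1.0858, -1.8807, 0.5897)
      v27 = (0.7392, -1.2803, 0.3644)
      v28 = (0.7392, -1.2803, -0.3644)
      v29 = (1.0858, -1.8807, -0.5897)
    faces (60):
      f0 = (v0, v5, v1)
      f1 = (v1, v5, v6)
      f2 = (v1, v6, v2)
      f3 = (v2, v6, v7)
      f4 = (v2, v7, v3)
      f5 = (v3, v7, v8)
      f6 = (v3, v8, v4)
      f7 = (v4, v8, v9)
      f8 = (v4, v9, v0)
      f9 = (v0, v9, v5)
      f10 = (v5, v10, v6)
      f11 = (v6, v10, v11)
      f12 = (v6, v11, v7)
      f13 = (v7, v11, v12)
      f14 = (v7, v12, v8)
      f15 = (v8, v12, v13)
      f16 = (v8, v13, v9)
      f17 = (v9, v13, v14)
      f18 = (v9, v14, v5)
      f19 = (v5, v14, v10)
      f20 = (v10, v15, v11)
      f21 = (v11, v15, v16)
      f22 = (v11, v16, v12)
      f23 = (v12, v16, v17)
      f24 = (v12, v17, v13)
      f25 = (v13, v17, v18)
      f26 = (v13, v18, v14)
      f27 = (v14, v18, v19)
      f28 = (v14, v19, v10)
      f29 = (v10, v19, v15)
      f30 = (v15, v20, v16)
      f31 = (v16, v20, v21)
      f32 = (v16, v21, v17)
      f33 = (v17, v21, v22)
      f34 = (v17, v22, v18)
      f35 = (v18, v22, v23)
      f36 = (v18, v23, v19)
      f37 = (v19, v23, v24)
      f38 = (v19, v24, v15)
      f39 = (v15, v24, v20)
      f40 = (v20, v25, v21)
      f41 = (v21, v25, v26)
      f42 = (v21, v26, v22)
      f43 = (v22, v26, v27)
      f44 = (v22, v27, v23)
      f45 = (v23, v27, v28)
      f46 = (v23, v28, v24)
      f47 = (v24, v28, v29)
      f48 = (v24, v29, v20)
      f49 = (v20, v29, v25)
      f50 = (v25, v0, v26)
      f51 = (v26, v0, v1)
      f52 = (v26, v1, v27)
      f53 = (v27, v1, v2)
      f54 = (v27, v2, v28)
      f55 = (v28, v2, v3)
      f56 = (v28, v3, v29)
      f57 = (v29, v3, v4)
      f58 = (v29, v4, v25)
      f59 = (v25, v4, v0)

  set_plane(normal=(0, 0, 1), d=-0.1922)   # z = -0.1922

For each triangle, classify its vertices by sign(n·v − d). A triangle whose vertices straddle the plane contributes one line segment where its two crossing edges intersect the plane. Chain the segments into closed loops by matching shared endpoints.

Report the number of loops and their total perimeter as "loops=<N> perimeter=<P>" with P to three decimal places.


Straddling triangles (24 of 60):
  (v2,v7,v3) [++-] → (1.30374, 0.302508, -0.1922)–(1.4784, 0, -0.1922)  len=0.3493
  (v3,v7,v8) [-+-] → (1.30374, 0.302508, -0.1922)–(0.7392, 1.2803, -0.1922)  len=1.1291
  (v4,v9,v0) [--+] → (2.10648, 0.612974, -0.1922)–(2.46037, 0, -0.1922)  len=0.7078
  (v0,v9,v5) [+-+] → (2.10648, 0.612974, -0.1922)–(1.23019, 2.13078, -0.1922)  len=1.7526
  (v7,v12,v8) [++-] → (0.389885, 1.2803, -0.1922)–(0.7392, 1.2803, -0.1922)  len=0.3493
  (v8,v12,v13) [-+-] → (0.389885, 1.2803, -0.1922)–(-0.7392, 1.2803, -0.1922)  len=1.1291
  (v9,v14,v5) [--+] → (0.5224, 2.13078, -0.1922)–(1.23019, 2.13078, -0.1922)  len=0.7078
  (v5,v14,v10) [+-+] → (0.5224, 2.13078, -0.1922)–(-1.23019, 2.13078, -0.1922)  len=1.7526
  (v12,v17,v13) [++-] → (-0.913857, 0.977792, -0.1922)–(-0.7392, 1.2803, -0.1922)  len=0.3493
  (v13,v17,v18) [-+-] → (-0.913857, 0.977792, -0.1922)–(-1.4784, 0, -0.1922)  len=1.1291
  (v14,v19,v10) [--+] → (-1.58408, 1.51781, -0.1922)–(-1.23019, 2.13078, -0.1922)  len=0.7078
  (v10,v19,v15) [+-+] → (-1.58408, 1.51781, -0.1922)–(-2.46037, 0, -0.1922)  len=1.7526
  (v17,v22,v18) [++-] → (-1.30374, -0.302508, -0.1922)–(-1.4784, 0, -0.1922)  len=0.3493
  (v18,v22,v23) [-+-] → (-1.30374, -0.302508, -0.1922)–(-0.7392, -1.2803, -0.1922)  len=1.1291
  (v19,v24,v15) [--+] → (-2.10648, -0.612974, -0.1922)–(-2.46037, 0, -0.1922)  len=0.7078
  (v15,v24,v20) [+-+] → (-2.10648, -0.612974, -0.1922)–(-1.23019, -2.13078, -0.1922)  len=1.7526
  (v22,v27,v23) [++-] → (-0.389885, -1.2803, -0.1922)–(-0.7392, -1.2803, -0.1922)  len=0.3493
  (v23,v27,v28) [-+-] → (-0.389885, -1.2803, -0.1922)–(0.7392, -1.2803, -0.1922)  len=1.1291
  (v24,v29,v20) [--+] → (-0.5224, -2.13078, -0.1922)–(-1.23019, -2.13078, -0.1922)  len=0.7078
  (v20,v29,v25) [+-+] → (-0.5224, -2.13078, -0.1922)–(1.23019, -2.13078, -0.1922)  len=1.7526
  (v27,v2,v28) [++-] → (0.913857, -0.977792, -0.1922)–(0.7392, -1.2803, -0.1922)  len=0.3493
  (v28,v2,v3) [-+-] → (0.913857, -0.977792, -0.1922)–(1.4784, 0, -0.1922)  len=1.1291
  (v29,v4,v25) [--+] → (1.58408, -1.51781, -0.1922)–(1.23019, -2.13078, -0.1922)  len=0.7078
  (v25,v4,v0) [+-+] → (1.58408, -1.51781, -0.1922)–(2.46037, 0, -0.1922)  len=1.7526

Chained into 2 loop(s):
  loop 1: 12 segments, perimeter = 8.8703
  loop 2: 12 segments, perimeter = 14.7624
Total perimeter = 23.633

loops=2 perimeter=23.633
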